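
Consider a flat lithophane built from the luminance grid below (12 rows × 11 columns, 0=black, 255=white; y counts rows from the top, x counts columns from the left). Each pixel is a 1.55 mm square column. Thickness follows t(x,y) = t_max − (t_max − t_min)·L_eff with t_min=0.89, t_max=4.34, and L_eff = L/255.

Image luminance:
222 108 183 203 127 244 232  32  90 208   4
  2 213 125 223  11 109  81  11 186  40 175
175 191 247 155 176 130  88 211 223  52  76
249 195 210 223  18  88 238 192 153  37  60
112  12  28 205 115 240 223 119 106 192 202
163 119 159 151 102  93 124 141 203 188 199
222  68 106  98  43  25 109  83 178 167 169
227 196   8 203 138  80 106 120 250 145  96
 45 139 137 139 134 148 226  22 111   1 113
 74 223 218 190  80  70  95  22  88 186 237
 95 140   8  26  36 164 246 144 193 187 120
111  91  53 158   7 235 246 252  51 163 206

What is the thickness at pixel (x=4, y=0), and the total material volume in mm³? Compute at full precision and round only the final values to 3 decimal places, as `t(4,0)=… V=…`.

span = t_max - t_min = 4.34 - 0.89 = 3.450
L(4,0) = 127, L_eff = 127/255 = 0.498039
t(4,0) = 4.34 - 3.450·0.498039 = 2.622
Σt over all 12·11 pixels = 562679/1700 ≈ 330.9876471
V = pitch²·Σt = 1.55²·562679/1700 = 795.198

t(4,0)=2.622 V=795.198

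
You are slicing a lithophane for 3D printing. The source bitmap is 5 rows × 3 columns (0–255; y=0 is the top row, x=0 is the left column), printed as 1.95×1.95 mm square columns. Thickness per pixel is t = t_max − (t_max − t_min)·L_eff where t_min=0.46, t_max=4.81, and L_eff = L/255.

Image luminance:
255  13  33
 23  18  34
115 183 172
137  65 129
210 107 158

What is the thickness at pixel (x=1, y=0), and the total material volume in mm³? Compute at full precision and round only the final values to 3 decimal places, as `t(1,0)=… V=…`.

t(1,0)=4.588 V=167.191

span = t_max - t_min = 4.81 - 0.46 = 4.350
L(1,0) = 13, L_eff = 13/255 = 0.050980
t(1,0) = 4.81 - 4.350·0.050980 = 4.588
Σt over all 5·3 pixels = 74747/1700 ≈ 43.9688235
V = pitch²·Σt = 1.95²·74747/1700 = 167.191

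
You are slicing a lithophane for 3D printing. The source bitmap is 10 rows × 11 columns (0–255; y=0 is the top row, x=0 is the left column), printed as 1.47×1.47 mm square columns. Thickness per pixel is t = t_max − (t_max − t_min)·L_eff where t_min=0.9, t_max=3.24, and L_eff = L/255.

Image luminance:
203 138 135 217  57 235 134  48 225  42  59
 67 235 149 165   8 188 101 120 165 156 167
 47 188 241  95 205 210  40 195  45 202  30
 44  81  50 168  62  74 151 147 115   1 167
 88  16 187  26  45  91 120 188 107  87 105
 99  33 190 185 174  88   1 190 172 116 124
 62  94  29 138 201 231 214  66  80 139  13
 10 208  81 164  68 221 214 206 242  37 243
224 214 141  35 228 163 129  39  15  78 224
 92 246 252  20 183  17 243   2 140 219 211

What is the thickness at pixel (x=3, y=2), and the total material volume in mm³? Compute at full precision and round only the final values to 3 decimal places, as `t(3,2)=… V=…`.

span = t_max - t_min = 3.24 - 0.9 = 2.340
L(3,2) = 95, L_eff = 95/255 = 0.372549
t(3,2) = 3.24 - 2.340·0.372549 = 2.368
Σt over all 10·11 pixels = 96558/425 ≈ 227.1952941
V = pitch²·Σt = 1.47²·96558/425 = 490.946

t(3,2)=2.368 V=490.946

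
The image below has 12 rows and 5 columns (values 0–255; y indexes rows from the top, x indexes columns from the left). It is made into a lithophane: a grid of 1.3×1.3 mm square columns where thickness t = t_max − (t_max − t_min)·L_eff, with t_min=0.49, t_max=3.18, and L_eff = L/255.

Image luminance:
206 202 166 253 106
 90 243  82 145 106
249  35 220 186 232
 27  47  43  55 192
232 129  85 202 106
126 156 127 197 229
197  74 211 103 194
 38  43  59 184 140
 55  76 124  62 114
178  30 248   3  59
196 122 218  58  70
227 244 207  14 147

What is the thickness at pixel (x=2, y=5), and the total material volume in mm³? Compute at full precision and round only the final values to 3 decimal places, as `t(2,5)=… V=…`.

t(2,5)=1.840 V=176.816

span = t_max - t_min = 3.18 - 0.49 = 2.690
L(2,5) = 127, L_eff = 127/255 = 0.498039
t(2,5) = 3.18 - 2.690·0.498039 = 1.840
Σt over all 12·5 pixels = 889313/8500 ≈ 104.6250588
V = pitch²·Σt = 1.3²·889313/8500 = 176.816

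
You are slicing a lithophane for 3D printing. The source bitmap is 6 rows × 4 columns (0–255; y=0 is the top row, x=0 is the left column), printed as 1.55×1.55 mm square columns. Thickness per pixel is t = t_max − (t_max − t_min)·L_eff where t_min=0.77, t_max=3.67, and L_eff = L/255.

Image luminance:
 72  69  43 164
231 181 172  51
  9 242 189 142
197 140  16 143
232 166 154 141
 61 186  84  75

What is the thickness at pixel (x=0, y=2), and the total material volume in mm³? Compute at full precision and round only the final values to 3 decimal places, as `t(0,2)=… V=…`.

span = t_max - t_min = 3.67 - 0.77 = 2.900
L(0,2) = 9, L_eff = 9/255 = 0.035294
t(0,2) = 3.67 - 2.900·0.035294 = 3.568
Σt over all 6·4 pixels = 66482/1275 ≈ 52.1427451
V = pitch²·Σt = 1.55²·66482/1275 = 125.273

t(0,2)=3.568 V=125.273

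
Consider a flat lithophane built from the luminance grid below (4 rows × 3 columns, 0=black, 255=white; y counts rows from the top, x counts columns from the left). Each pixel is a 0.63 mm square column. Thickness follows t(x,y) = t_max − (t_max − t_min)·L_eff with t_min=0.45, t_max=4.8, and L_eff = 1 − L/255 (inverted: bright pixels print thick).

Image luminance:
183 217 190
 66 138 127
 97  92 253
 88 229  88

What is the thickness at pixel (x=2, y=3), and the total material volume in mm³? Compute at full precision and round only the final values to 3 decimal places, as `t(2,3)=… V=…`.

span = t_max - t_min = 4.8 - 0.45 = 4.350
L(2,3) = 88, L_eff = 1 - 88/255 = 0.654902 (inverted)
t(2,3) = 4.8 - 4.350·0.654902 = 1.951
Σt over all 4·3 pixels = 35.56
V = pitch²·Σt = 0.63²·35.56 = 14.114

t(2,3)=1.951 V=14.114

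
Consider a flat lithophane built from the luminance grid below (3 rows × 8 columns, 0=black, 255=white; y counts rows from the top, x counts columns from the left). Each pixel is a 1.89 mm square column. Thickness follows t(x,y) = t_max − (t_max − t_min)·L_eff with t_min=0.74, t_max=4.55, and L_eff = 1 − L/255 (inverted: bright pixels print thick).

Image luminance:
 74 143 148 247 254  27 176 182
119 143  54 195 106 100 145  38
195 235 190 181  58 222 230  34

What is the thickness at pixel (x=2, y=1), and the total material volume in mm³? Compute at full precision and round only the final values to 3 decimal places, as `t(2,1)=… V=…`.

t(2,1)=1.547 V=250.027

span = t_max - t_min = 4.55 - 0.74 = 3.810
L(2,1) = 54, L_eff = 1 - 54/255 = 0.788235 (inverted)
t(2,1) = 4.55 - 3.810·0.788235 = 1.547
Σt over all 3·8 pixels = 148738/2125 ≈ 69.9943529
V = pitch²·Σt = 1.89²·148738/2125 = 250.027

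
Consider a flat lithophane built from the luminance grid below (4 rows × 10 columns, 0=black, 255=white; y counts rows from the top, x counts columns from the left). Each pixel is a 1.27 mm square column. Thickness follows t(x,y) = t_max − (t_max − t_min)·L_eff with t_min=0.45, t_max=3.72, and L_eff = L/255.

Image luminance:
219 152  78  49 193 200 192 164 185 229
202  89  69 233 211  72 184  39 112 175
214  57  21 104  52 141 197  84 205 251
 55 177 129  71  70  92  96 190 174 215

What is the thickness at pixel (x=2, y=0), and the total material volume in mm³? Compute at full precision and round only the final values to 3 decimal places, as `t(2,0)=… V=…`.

span = t_max - t_min = 3.72 - 0.45 = 3.270
L(2,0) = 78, L_eff = 78/255 = 0.305882
t(2,0) = 3.72 - 3.270·0.305882 = 2.720
Σt over all 4·10 pixels = 324911/4250 ≈ 76.4496471
V = pitch²·Σt = 1.27²·324911/4250 = 123.306

t(2,0)=2.720 V=123.306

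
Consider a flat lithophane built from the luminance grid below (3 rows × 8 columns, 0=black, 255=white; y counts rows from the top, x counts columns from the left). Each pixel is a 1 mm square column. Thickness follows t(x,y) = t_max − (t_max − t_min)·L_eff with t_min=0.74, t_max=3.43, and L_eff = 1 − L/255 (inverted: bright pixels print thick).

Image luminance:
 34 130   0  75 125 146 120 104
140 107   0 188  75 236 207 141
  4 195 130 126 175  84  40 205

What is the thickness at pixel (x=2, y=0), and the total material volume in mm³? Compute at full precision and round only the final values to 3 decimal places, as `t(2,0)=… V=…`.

span = t_max - t_min = 3.43 - 0.74 = 2.690
L(2,0) = 0, L_eff = 1 - 0/255 = 1.000000 (inverted)
t(2,0) = 3.43 - 2.690·1.000000 = 0.740
Σt over all 3·8 pixels = 400861/8500 ≈ 47.1601176
V = pitch²·Σt = 1²·400861/8500 = 47.160

t(2,0)=0.740 V=47.160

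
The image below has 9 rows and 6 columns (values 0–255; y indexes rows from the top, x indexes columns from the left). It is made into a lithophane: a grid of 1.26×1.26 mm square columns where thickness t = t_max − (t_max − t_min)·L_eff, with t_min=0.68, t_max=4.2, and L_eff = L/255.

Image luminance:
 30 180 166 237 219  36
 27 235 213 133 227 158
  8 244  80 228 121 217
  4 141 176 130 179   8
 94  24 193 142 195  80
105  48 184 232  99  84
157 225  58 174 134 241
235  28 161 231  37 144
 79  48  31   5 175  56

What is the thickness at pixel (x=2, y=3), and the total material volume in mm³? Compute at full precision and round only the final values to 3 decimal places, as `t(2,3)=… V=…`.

span = t_max - t_min = 4.2 - 0.68 = 3.520
L(2,3) = 176, L_eff = 176/255 = 0.690196
t(2,3) = 4.2 - 3.520·0.690196 = 1.771
Σt over all 9·6 pixels = 821402/6375 ≈ 128.8473725
V = pitch²·Σt = 1.26²·821402/6375 = 204.558

t(2,3)=1.771 V=204.558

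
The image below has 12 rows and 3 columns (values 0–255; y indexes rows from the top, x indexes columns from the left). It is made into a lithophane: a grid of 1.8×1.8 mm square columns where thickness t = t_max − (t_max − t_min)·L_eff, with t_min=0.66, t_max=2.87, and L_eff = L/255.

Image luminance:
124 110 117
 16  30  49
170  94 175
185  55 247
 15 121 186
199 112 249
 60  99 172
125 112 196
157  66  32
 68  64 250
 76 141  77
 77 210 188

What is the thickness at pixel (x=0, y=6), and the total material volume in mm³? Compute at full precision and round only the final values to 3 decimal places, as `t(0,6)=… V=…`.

t(0,6)=2.350 V=210.531

span = t_max - t_min = 2.87 - 0.66 = 2.210
L(0,6) = 60, L_eff = 60/255 = 0.235294
t(0,6) = 2.87 - 2.210·0.235294 = 2.350
Σt over all 12·3 pixels = 24367/375 ≈ 64.9786667
V = pitch²·Σt = 1.8²·24367/375 = 210.531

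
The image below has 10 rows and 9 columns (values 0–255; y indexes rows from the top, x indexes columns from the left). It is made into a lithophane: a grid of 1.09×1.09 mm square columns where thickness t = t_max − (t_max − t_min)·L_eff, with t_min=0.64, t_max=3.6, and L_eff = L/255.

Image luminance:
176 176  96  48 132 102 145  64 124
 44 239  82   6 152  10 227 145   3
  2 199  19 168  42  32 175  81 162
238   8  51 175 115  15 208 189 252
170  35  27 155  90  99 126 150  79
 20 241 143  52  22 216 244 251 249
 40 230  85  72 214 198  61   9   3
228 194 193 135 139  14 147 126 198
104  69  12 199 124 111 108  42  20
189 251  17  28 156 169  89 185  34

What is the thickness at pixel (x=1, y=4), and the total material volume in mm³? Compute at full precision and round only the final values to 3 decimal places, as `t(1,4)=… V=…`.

span = t_max - t_min = 3.6 - 0.64 = 2.960
L(1,4) = 35, L_eff = 35/255 = 0.137255
t(1,4) = 3.6 - 2.960·0.137255 = 3.194
Σt over all 10·9 pixels = 1276364/6375 ≈ 200.2139608
V = pitch²·Σt = 1.09²·1276364/6375 = 237.874

t(1,4)=3.194 V=237.874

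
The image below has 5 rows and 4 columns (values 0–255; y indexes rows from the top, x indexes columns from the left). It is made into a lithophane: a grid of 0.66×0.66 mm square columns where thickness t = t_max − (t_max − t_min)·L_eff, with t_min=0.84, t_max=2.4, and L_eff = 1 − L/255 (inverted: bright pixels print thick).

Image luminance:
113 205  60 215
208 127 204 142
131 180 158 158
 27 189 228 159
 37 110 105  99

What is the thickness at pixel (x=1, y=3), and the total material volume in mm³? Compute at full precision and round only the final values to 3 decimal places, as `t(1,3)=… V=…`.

t(1,3)=1.996 V=14.926

span = t_max - t_min = 2.4 - 0.84 = 1.560
L(1,3) = 189, L_eff = 1 - 189/255 = 0.258824 (inverted)
t(1,3) = 2.4 - 1.560·0.258824 = 1.996
Σt over all 5·4 pixels = 14563/425 ≈ 34.2658824
V = pitch²·Σt = 0.66²·14563/425 = 14.926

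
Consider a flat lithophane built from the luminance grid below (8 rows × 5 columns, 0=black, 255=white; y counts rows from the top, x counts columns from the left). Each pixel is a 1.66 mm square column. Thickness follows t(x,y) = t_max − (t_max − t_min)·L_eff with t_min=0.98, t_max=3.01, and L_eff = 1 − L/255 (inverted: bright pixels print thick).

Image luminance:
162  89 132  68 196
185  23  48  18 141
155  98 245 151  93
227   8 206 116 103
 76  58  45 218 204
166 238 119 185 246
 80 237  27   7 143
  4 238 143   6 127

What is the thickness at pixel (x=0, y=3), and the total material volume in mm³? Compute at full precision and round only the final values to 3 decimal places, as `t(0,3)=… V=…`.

span = t_max - t_min = 3.01 - 0.98 = 2.030
L(0,3) = 227, L_eff = 1 - 227/255 = 0.109804 (inverted)
t(0,3) = 3.01 - 2.030·0.109804 = 2.787
Σt over all 8·5 pixels = 673631/8500 ≈ 79.2507059
V = pitch²·Σt = 1.66²·673631/8500 = 218.383

t(0,3)=2.787 V=218.383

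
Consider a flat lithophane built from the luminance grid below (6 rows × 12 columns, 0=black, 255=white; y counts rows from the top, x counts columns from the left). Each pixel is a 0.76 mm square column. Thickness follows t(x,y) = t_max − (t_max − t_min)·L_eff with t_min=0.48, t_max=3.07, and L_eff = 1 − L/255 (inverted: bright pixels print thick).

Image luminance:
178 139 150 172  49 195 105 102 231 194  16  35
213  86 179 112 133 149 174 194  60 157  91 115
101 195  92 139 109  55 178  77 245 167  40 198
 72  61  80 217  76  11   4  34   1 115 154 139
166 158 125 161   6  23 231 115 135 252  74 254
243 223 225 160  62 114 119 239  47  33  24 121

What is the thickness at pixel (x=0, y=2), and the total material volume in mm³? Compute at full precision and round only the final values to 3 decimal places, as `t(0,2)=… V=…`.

span = t_max - t_min = 3.07 - 0.48 = 2.590
L(0,2) = 101, L_eff = 1 - 101/255 = 0.603922 (inverted)
t(0,2) = 3.07 - 2.590·0.603922 = 1.506
Σt over all 6·12 pixels = 1079307/8500 ≈ 126.9772941
V = pitch²·Σt = 0.76²·1079307/8500 = 73.342

t(0,2)=1.506 V=73.342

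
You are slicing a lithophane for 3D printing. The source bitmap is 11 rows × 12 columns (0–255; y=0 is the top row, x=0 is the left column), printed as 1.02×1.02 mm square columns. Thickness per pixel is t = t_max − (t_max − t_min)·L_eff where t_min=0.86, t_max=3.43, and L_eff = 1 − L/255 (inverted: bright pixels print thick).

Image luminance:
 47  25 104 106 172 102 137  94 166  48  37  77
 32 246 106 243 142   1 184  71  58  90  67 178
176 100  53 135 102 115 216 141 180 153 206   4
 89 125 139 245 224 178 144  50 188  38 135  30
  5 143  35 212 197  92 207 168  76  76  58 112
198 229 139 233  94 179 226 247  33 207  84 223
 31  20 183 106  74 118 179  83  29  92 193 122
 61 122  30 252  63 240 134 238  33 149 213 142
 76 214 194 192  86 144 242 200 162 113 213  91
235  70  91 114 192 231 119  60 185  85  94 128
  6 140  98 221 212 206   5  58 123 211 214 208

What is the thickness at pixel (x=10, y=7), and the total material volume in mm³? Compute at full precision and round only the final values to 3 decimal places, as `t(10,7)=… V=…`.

t(10,7)=3.007 V=299.633

span = t_max - t_min = 3.43 - 0.86 = 2.570
L(10,7) = 213, L_eff = 1 - 213/255 = 0.164706 (inverted)
t(10,7) = 3.43 - 2.570·0.164706 = 3.007
Σt over all 11·12 pixels = 1835986/6375 ≈ 287.9978039
V = pitch²·Σt = 1.02²·1835986/6375 = 299.633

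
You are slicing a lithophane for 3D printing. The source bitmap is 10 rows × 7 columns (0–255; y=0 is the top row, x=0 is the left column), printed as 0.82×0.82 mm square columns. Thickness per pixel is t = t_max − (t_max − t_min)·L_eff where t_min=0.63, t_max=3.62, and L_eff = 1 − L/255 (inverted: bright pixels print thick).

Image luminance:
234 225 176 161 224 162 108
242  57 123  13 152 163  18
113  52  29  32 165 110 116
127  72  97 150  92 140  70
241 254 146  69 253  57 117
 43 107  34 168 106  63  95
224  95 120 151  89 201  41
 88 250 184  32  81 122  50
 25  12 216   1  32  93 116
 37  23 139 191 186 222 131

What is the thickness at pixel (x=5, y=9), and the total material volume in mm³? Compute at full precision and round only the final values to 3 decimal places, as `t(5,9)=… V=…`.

t(5,9)=3.233 V=95.313

span = t_max - t_min = 3.62 - 0.63 = 2.990
L(5,9) = 222, L_eff = 1 - 222/255 = 0.129412 (inverted)
t(5,9) = 3.62 - 2.990·0.129412 = 3.233
Σt over all 10·7 pixels = 602437/4250 ≈ 141.7498824
V = pitch²·Σt = 0.82²·602437/4250 = 95.313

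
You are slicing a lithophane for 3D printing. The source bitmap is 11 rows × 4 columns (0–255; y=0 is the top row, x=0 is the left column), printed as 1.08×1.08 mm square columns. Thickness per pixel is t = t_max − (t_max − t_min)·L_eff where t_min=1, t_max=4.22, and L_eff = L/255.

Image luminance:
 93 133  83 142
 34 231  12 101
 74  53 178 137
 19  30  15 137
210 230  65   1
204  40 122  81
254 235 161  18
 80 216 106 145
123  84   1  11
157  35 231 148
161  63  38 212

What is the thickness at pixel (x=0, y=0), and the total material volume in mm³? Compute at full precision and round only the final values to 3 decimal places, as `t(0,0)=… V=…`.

t(0,0)=3.046 V=144.348

span = t_max - t_min = 4.22 - 1 = 3.220
L(0,0) = 93, L_eff = 93/255 = 0.364706
t(0,0) = 4.22 - 3.220·0.364706 = 3.046
Σt over all 11·4 pixels = 788938/6375 ≈ 123.7549804
V = pitch²·Σt = 1.08²·788938/6375 = 144.348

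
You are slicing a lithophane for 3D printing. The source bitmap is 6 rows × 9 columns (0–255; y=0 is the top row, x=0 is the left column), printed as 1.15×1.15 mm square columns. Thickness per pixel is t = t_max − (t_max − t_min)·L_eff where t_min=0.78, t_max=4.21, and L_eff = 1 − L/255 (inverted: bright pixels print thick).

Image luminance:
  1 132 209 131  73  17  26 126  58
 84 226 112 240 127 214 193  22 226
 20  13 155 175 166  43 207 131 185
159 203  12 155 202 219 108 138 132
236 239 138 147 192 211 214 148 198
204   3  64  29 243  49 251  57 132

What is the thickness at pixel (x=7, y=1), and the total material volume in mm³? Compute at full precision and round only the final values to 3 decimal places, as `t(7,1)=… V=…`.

span = t_max - t_min = 4.21 - 0.78 = 3.430
L(7,1) = 22, L_eff = 1 - 22/255 = 0.913725 (inverted)
t(7,1) = 4.21 - 3.430·0.913725 = 1.076
Σt over all 6·9 pixels = 141.59
V = pitch²·Σt = 1.15²·141.59 = 187.253

t(7,1)=1.076 V=187.253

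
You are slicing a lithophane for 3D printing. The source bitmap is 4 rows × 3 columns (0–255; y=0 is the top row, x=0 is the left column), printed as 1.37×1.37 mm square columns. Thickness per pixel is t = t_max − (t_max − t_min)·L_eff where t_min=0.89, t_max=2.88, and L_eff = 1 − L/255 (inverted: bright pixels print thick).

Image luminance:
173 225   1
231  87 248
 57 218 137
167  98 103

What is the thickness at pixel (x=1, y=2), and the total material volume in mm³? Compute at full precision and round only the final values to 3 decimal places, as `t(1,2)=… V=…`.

t(1,2)=2.591 V=45.605

span = t_max - t_min = 2.88 - 0.89 = 1.990
L(1,2) = 218, L_eff = 1 - 218/255 = 0.145098 (inverted)
t(1,2) = 2.88 - 1.990·0.145098 = 2.591
Σt over all 4·3 pixels = 123919/5100 ≈ 24.2978431
V = pitch²·Σt = 1.37²·123919/5100 = 45.605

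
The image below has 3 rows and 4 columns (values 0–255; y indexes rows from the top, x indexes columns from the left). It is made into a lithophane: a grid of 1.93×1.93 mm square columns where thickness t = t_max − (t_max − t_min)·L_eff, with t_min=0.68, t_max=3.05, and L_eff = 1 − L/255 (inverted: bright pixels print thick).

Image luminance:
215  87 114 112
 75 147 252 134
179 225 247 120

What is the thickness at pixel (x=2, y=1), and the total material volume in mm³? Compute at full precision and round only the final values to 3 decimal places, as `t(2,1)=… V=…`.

t(2,1)=3.022 V=96.415

span = t_max - t_min = 3.05 - 0.68 = 2.370
L(2,1) = 252, L_eff = 1 - 252/255 = 0.011765 (inverted)
t(2,1) = 3.05 - 2.370·0.011765 = 3.022
Σt over all 3·4 pixels = 220013/8500 ≈ 25.8838824
V = pitch²·Σt = 1.93²·220013/8500 = 96.415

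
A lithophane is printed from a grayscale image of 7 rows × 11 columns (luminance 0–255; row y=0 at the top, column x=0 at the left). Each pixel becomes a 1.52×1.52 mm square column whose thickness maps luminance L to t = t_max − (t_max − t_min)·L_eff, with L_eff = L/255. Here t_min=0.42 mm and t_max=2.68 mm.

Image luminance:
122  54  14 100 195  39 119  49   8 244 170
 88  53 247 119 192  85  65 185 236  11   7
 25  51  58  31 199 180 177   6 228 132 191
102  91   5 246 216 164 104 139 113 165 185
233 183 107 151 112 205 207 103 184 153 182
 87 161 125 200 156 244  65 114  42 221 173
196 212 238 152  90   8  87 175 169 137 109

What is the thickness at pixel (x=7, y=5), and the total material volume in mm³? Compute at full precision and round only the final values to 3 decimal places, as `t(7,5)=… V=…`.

span = t_max - t_min = 2.68 - 0.42 = 2.260
L(7,5) = 114, L_eff = 114/255 = 0.447059
t(7,5) = 2.68 - 2.260·0.447059 = 1.670
Σt over all 7·11 pixels = 493169/4250 ≈ 116.0397647
V = pitch²·Σt = 1.52²·493169/4250 = 268.098

t(7,5)=1.670 V=268.098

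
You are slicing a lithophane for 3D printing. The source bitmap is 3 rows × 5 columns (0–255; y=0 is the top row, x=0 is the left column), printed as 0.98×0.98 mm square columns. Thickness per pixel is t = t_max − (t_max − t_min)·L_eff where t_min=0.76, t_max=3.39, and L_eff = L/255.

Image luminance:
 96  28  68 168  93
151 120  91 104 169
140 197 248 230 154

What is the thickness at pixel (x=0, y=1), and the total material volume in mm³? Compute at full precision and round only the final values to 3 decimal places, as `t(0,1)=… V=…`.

span = t_max - t_min = 3.39 - 0.76 = 2.630
L(0,1) = 151, L_eff = 151/255 = 0.592157
t(0,1) = 3.39 - 2.630·0.592157 = 1.833
Σt over all 3·5 pixels = 11113/375 ≈ 29.6346667
V = pitch²·Σt = 0.98²·11113/375 = 28.461

t(0,1)=1.833 V=28.461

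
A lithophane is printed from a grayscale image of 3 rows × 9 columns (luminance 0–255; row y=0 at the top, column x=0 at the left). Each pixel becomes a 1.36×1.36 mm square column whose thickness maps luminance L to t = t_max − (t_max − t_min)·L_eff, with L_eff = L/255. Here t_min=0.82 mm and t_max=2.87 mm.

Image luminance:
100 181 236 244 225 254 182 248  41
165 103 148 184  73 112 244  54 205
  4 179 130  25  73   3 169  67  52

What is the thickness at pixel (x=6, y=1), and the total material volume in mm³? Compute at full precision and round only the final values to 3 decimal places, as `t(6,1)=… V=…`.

span = t_max - t_min = 2.87 - 0.82 = 2.050
L(6,1) = 244, L_eff = 244/255 = 0.956863
t(6,1) = 2.87 - 2.050·0.956863 = 0.908
Σt over all 3·9 pixels = 121729/2550 ≈ 47.7368627
V = pitch²·Σt = 1.36²·121729/2550 = 88.294

t(6,1)=0.908 V=88.294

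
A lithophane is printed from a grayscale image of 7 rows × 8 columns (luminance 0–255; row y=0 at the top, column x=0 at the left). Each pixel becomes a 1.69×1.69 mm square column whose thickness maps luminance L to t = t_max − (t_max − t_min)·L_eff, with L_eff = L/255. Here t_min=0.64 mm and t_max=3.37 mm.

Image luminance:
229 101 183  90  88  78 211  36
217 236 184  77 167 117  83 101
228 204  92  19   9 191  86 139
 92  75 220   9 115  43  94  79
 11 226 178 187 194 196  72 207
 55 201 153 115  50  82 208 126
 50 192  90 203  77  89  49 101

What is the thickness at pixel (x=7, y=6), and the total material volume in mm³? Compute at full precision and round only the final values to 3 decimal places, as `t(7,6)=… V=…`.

t(7,6)=2.289 V=324.811

span = t_max - t_min = 3.37 - 0.64 = 2.730
L(7,6) = 101, L_eff = 101/255 = 0.396078
t(7,6) = 3.37 - 2.730·0.396078 = 2.289
Σt over all 7·8 pixels = 193333/1700 ≈ 113.7252941
V = pitch²·Σt = 1.69²·193333/1700 = 324.811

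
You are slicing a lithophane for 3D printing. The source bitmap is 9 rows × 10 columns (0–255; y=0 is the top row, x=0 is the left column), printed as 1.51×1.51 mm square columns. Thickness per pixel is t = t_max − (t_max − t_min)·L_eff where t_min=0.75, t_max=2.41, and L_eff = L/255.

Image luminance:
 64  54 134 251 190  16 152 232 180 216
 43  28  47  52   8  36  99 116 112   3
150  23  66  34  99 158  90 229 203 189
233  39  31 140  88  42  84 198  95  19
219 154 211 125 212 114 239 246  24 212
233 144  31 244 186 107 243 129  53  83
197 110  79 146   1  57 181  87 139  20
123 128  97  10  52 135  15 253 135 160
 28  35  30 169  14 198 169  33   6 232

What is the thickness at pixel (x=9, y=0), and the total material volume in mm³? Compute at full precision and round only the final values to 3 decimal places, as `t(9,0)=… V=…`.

t(9,0)=1.004 V=338.836

span = t_max - t_min = 2.41 - 0.75 = 1.660
L(9,0) = 216, L_eff = 216/255 = 0.847059
t(9,0) = 2.41 - 1.660·0.847059 = 1.004
Σt over all 9·10 pixels = 315787/2125 ≈ 148.6056471
V = pitch²·Σt = 1.51²·315787/2125 = 338.836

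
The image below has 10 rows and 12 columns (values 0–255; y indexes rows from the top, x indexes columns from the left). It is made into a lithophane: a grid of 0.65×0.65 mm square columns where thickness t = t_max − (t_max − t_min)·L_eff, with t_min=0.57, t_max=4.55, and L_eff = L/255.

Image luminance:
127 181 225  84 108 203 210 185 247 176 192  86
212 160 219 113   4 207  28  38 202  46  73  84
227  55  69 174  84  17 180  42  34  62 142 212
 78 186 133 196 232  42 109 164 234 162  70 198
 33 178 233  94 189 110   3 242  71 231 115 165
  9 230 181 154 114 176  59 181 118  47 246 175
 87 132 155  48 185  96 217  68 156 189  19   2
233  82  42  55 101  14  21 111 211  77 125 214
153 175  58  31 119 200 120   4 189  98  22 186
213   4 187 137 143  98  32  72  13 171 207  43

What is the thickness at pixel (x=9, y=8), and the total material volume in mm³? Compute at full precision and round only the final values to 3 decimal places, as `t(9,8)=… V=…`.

span = t_max - t_min = 4.55 - 0.57 = 3.980
L(9,8) = 98, L_eff = 98/255 = 0.384314
t(9,8) = 4.55 - 3.980·0.384314 = 3.020
Σt over all 10·12 pixels = 231793/750 ≈ 309.0573333
V = pitch²·Σt = 0.65²·231793/750 = 130.577

t(9,8)=3.020 V=130.577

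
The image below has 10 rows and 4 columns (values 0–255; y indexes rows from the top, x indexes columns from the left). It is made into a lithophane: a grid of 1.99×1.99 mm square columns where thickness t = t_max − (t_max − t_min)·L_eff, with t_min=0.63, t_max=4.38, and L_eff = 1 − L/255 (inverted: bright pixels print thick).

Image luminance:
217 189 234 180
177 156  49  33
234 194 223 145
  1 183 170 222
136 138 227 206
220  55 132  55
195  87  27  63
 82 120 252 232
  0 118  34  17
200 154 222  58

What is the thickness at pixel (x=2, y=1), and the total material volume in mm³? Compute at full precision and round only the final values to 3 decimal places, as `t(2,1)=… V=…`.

t(2,1)=1.351 V=428.075

span = t_max - t_min = 4.38 - 0.63 = 3.750
L(2,1) = 49, L_eff = 1 - 49/255 = 0.807843 (inverted)
t(2,1) = 4.38 - 3.750·0.807843 = 1.351
Σt over all 10·4 pixels = 36753/340 ≈ 108.0970588
V = pitch²·Σt = 1.99²·36753/340 = 428.075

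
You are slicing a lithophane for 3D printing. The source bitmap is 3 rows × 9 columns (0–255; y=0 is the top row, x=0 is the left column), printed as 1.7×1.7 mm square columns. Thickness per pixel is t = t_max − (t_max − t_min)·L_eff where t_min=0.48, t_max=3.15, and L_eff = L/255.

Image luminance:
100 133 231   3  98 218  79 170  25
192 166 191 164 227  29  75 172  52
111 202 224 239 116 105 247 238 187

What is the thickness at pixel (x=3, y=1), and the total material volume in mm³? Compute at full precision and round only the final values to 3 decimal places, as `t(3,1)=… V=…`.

span = t_max - t_min = 3.15 - 0.48 = 2.670
L(3,1) = 164, L_eff = 164/255 = 0.643137
t(3,1) = 3.15 - 2.670·0.643137 = 1.433
Σt over all 3·9 pixels = 367459/8500 ≈ 43.2304706
V = pitch²·Σt = 1.7²·367459/8500 = 124.936

t(3,1)=1.433 V=124.936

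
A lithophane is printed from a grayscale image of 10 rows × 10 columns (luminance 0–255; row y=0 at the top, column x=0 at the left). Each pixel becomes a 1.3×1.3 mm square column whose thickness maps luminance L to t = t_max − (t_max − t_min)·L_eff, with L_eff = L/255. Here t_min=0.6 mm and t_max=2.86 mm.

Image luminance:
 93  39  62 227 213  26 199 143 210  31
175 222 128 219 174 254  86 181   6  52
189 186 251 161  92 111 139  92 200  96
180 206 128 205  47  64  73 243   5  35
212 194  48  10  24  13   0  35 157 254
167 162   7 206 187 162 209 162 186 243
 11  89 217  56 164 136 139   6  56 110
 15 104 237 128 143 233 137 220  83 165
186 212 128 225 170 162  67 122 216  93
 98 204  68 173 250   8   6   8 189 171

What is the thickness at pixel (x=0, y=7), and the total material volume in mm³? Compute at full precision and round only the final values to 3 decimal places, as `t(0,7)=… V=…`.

span = t_max - t_min = 2.86 - 0.6 = 2.260
L(0,7) = 15, L_eff = 15/255 = 0.058824
t(0,7) = 2.86 - 2.260·0.058824 = 2.727
Σt over all 10·10 pixels = 1072591/6375 ≈ 168.2495686
V = pitch²·Σt = 1.3²·1072591/6375 = 284.342

t(0,7)=2.727 V=284.342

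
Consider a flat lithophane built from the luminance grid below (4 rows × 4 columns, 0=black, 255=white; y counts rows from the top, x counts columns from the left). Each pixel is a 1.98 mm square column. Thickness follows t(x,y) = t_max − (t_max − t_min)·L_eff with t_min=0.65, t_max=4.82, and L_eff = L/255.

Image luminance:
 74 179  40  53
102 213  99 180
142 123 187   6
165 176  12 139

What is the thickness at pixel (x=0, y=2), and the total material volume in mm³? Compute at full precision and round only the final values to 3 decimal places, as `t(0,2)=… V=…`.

span = t_max - t_min = 4.82 - 0.65 = 4.170
L(0,2) = 142, L_eff = 142/255 = 0.556863
t(0,2) = 4.82 - 4.170·0.556863 = 2.498
Σt over all 4·4 pixels = 39281/850 ≈ 46.2129412
V = pitch²·Σt = 1.98²·39281/850 = 181.173

t(0,2)=2.498 V=181.173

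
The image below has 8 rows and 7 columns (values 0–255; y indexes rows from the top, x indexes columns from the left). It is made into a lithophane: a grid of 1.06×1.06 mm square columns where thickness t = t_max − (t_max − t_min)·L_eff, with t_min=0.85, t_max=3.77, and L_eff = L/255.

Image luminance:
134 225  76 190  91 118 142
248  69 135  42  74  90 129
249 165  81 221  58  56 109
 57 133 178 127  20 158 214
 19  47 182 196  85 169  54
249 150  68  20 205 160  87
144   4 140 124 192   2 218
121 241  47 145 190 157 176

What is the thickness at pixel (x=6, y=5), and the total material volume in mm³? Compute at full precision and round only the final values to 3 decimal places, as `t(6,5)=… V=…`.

t(6,5)=2.774 V=144.821

span = t_max - t_min = 3.77 - 0.85 = 2.920
L(6,5) = 87, L_eff = 87/255 = 0.341176
t(6,5) = 3.77 - 2.920·0.341176 = 2.774
Σt over all 8·7 pixels = 821677/6375 ≈ 128.8905098
V = pitch²·Σt = 1.06²·821677/6375 = 144.821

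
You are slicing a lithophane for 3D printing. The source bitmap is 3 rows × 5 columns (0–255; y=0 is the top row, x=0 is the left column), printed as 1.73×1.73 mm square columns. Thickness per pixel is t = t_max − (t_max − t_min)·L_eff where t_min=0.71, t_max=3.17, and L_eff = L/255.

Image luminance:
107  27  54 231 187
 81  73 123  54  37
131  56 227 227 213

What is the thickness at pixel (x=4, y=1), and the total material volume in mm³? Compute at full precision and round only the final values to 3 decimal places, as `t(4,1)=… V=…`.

t(4,1)=2.813 V=89.533

span = t_max - t_min = 3.17 - 0.71 = 2.460
L(4,1) = 37, L_eff = 37/255 = 0.145098
t(4,1) = 3.17 - 2.460·0.145098 = 2.813
Σt over all 3·5 pixels = 254279/8500 ≈ 29.9151765
V = pitch²·Σt = 1.73²·254279/8500 = 89.533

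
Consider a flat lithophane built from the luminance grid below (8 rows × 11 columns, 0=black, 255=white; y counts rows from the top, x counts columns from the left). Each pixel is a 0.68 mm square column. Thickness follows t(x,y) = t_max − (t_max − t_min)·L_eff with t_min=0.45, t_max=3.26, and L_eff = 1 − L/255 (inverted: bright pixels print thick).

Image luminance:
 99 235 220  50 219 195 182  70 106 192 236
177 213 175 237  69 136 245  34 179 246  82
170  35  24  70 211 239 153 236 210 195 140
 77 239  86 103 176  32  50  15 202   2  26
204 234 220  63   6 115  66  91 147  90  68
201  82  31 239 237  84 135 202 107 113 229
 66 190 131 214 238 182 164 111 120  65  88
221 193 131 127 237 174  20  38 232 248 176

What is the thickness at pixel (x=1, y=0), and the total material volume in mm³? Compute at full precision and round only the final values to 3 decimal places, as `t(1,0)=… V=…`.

t(1,0)=3.040 V=82.606

span = t_max - t_min = 3.26 - 0.45 = 2.810
L(1,0) = 235, L_eff = 1 - 235/255 = 0.078431 (inverted)
t(1,0) = 3.26 - 2.810·0.078431 = 3.040
Σt over all 8·11 pixels = 759243/4250 ≈ 178.6454118
V = pitch²·Σt = 0.68²·759243/4250 = 82.606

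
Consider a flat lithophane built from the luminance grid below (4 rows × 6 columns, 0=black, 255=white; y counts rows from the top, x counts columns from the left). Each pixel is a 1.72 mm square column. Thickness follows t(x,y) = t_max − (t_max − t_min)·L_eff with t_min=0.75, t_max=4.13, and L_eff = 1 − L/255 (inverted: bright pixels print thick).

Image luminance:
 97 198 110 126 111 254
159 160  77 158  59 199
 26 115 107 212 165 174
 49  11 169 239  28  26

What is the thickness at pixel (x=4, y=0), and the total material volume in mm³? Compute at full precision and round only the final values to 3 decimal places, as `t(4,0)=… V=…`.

span = t_max - t_min = 4.13 - 0.75 = 3.380
L(4,0) = 111, L_eff = 1 - 111/255 = 0.564706 (inverted)
t(4,0) = 4.13 - 3.380·0.564706 = 2.221
Σt over all 4·6 pixels = 741401/12750 ≈ 58.1490980
V = pitch²·Σt = 1.72²·741401/12750 = 172.028

t(4,0)=2.221 V=172.028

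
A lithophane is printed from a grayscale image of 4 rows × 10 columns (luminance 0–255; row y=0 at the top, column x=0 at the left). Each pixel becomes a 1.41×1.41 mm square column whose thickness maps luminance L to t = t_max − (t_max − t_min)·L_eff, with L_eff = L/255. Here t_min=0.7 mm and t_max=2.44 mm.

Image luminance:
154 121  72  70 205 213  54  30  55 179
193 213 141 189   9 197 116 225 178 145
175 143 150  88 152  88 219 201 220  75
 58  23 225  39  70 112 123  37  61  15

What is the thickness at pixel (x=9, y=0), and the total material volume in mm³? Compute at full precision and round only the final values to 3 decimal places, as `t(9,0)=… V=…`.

span = t_max - t_min = 2.44 - 0.7 = 1.740
L(9,0) = 179, L_eff = 179/255 = 0.701961
t(9,0) = 2.44 - 1.740·0.701961 = 1.219
Σt over all 4·10 pixels = 268843/4250 ≈ 63.2571765
V = pitch²·Σt = 1.41²·268843/4250 = 125.762

t(9,0)=1.219 V=125.762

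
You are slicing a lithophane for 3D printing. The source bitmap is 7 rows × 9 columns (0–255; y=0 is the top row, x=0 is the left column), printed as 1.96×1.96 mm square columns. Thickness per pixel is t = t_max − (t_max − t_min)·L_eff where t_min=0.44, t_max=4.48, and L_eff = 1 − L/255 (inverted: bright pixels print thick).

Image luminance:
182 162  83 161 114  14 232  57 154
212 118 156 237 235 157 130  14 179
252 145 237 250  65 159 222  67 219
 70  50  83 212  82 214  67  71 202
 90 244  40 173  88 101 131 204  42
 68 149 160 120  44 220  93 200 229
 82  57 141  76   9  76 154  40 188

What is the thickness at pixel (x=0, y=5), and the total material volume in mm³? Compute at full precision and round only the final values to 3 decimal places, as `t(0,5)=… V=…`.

t(0,5)=1.517 V=622.790

span = t_max - t_min = 4.48 - 0.44 = 4.040
L(0,5) = 68, L_eff = 1 - 68/255 = 0.733333 (inverted)
t(0,5) = 4.48 - 4.040·0.733333 = 1.517
Σt over all 7·9 pixels = 60794/375 ≈ 162.1173333
V = pitch²·Σt = 1.96²·60794/375 = 622.790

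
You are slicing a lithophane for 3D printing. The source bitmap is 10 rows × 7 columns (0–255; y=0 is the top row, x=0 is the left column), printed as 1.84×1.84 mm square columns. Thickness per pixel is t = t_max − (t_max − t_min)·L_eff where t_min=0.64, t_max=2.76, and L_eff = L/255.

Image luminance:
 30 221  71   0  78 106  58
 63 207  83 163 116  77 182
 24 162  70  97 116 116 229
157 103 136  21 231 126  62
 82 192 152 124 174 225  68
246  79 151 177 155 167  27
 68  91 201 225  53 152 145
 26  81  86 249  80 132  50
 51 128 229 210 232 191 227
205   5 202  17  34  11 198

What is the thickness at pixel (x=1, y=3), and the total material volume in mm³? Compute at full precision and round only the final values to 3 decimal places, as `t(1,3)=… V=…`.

t(1,3)=1.904 V=409.135

span = t_max - t_min = 2.76 - 0.64 = 2.120
L(1,3) = 103, L_eff = 103/255 = 0.403922
t(1,3) = 2.76 - 2.120·0.403922 = 1.904
Σt over all 10·7 pixels = 256797/2125 ≈ 120.8456471
V = pitch²·Σt = 1.84²·256797/2125 = 409.135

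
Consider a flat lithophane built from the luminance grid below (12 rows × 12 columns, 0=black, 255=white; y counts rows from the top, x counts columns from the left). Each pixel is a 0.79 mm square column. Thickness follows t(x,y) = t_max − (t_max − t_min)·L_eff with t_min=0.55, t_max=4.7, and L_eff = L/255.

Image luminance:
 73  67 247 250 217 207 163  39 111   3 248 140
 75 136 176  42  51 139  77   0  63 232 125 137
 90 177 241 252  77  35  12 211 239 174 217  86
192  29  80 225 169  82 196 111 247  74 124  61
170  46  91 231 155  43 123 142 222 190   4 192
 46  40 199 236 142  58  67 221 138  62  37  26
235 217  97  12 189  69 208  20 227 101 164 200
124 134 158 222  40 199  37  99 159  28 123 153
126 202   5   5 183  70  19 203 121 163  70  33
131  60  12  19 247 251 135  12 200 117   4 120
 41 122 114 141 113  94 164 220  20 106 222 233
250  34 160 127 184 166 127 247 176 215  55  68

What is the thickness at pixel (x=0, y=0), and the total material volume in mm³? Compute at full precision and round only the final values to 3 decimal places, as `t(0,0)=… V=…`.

span = t_max - t_min = 4.7 - 0.55 = 4.150
L(0,0) = 73, L_eff = 73/255 = 0.286275
t(0,0) = 4.7 - 4.150·0.286275 = 3.512
Σt over all 12·12 pixels = 961327/2550 ≈ 376.9909804
V = pitch²·Σt = 0.79²·961327/2550 = 235.280

t(0,0)=3.512 V=235.280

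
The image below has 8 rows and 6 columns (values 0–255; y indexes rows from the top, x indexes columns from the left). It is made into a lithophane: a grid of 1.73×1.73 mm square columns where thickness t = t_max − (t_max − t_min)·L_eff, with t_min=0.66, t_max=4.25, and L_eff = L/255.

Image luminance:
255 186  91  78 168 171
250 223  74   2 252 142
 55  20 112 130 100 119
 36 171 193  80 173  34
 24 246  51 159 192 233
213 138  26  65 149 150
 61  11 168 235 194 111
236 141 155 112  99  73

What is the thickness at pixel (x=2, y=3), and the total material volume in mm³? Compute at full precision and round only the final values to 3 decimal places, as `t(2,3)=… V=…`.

t(2,3)=1.533 V=342.697

span = t_max - t_min = 4.25 - 0.66 = 3.590
L(2,3) = 193, L_eff = 193/255 = 0.756863
t(2,3) = 4.25 - 3.590·0.756863 = 1.533
Σt over all 8·6 pixels = 973279/8500 ≈ 114.5034118
V = pitch²·Σt = 1.73²·973279/8500 = 342.697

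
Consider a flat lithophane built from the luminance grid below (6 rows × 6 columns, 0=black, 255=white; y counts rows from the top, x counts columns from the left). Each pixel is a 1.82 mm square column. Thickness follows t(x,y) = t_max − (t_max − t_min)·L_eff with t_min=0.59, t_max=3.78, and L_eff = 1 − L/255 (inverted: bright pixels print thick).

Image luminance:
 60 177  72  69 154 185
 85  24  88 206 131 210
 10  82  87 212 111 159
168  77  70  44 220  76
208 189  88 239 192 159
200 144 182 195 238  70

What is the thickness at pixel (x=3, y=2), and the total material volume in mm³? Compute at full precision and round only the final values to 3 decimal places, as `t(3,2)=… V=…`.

span = t_max - t_min = 3.78 - 0.59 = 3.190
L(3,2) = 212, L_eff = 1 - 212/255 = 0.168627 (inverted)
t(3,2) = 3.78 - 3.190·0.168627 = 3.242
Σt over all 6·6 pixels = 699553/8500 ≈ 82.3003529
V = pitch²·Σt = 1.82²·699553/8500 = 272.612

t(3,2)=3.242 V=272.612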